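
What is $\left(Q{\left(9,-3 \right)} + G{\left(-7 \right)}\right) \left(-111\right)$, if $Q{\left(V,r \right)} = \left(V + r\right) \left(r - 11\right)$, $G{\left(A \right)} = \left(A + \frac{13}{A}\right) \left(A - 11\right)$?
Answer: $- \frac{58608}{7} \approx -8372.6$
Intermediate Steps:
$G{\left(A \right)} = \left(-11 + A\right) \left(A + \frac{13}{A}\right)$ ($G{\left(A \right)} = \left(A + \frac{13}{A}\right) \left(-11 + A\right) = \left(-11 + A\right) \left(A + \frac{13}{A}\right)$)
$Q{\left(V,r \right)} = \left(-11 + r\right) \left(V + r\right)$ ($Q{\left(V,r \right)} = \left(V + r\right) \left(-11 + r\right) = \left(-11 + r\right) \left(V + r\right)$)
$\left(Q{\left(9,-3 \right)} + G{\left(-7 \right)}\right) \left(-111\right) = \left(\left(\left(-3\right)^{2} - 99 - -33 + 9 \left(-3\right)\right) + \left(13 + \left(-7\right)^{2} - \frac{143}{-7} - -77\right)\right) \left(-111\right) = \left(\left(9 - 99 + 33 - 27\right) + \left(13 + 49 - - \frac{143}{7} + 77\right)\right) \left(-111\right) = \left(-84 + \left(13 + 49 + \frac{143}{7} + 77\right)\right) \left(-111\right) = \left(-84 + \frac{1116}{7}\right) \left(-111\right) = \frac{528}{7} \left(-111\right) = - \frac{58608}{7}$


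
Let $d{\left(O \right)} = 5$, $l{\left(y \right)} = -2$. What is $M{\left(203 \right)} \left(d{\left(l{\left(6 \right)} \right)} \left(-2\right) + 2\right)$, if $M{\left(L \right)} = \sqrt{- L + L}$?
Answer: $0$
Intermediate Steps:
$M{\left(L \right)} = 0$ ($M{\left(L \right)} = \sqrt{0} = 0$)
$M{\left(203 \right)} \left(d{\left(l{\left(6 \right)} \right)} \left(-2\right) + 2\right) = 0 \left(5 \left(-2\right) + 2\right) = 0 \left(-10 + 2\right) = 0 \left(-8\right) = 0$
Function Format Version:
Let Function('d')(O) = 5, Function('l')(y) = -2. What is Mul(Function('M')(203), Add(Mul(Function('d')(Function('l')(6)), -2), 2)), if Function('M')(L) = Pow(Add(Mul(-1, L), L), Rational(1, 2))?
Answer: 0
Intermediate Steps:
Function('M')(L) = 0 (Function('M')(L) = Pow(0, Rational(1, 2)) = 0)
Mul(Function('M')(203), Add(Mul(Function('d')(Function('l')(6)), -2), 2)) = Mul(0, Add(Mul(5, -2), 2)) = Mul(0, Add(-10, 2)) = Mul(0, -8) = 0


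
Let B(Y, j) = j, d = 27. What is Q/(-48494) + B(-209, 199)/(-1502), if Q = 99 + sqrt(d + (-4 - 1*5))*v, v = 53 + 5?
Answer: -2449751/18209497 - 87*sqrt(2)/24247 ≈ -0.13961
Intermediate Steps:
v = 58
Q = 99 + 174*sqrt(2) (Q = 99 + sqrt(27 + (-4 - 1*5))*58 = 99 + sqrt(27 + (-4 - 5))*58 = 99 + sqrt(27 - 9)*58 = 99 + sqrt(18)*58 = 99 + (3*sqrt(2))*58 = 99 + 174*sqrt(2) ≈ 345.07)
Q/(-48494) + B(-209, 199)/(-1502) = (99 + 174*sqrt(2))/(-48494) + 199/(-1502) = (99 + 174*sqrt(2))*(-1/48494) + 199*(-1/1502) = (-99/48494 - 87*sqrt(2)/24247) - 199/1502 = -2449751/18209497 - 87*sqrt(2)/24247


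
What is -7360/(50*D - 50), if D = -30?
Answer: 736/155 ≈ 4.7484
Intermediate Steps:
-7360/(50*D - 50) = -7360/(50*(-30) - 50) = -7360/(-1500 - 50) = -7360/(-1550) = -7360*(-1/1550) = 736/155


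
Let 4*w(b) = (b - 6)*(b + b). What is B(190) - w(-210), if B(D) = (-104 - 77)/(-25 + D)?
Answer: -3742381/165 ≈ -22681.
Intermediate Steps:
w(b) = b*(-6 + b)/2 (w(b) = ((b - 6)*(b + b))/4 = ((-6 + b)*(2*b))/4 = (2*b*(-6 + b))/4 = b*(-6 + b)/2)
B(D) = -181/(-25 + D)
B(190) - w(-210) = -181/(-25 + 190) - (-210)*(-6 - 210)/2 = -181/165 - (-210)*(-216)/2 = -181*1/165 - 1*22680 = -181/165 - 22680 = -3742381/165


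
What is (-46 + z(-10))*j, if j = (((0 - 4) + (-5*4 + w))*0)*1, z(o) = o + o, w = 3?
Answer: 0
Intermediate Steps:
z(o) = 2*o
j = 0 (j = (((0 - 4) + (-5*4 + 3))*0)*1 = ((-4 + (-20 + 3))*0)*1 = ((-4 - 17)*0)*1 = -21*0*1 = 0*1 = 0)
(-46 + z(-10))*j = (-46 + 2*(-10))*0 = (-46 - 20)*0 = -66*0 = 0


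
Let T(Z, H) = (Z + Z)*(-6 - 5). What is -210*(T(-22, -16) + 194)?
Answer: -142380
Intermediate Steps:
T(Z, H) = -22*Z (T(Z, H) = (2*Z)*(-11) = -22*Z)
-210*(T(-22, -16) + 194) = -210*(-22*(-22) + 194) = -210*(484 + 194) = -210*678 = -142380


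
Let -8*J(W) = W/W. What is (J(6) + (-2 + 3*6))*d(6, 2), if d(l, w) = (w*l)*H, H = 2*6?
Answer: 2286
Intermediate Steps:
H = 12
J(W) = -⅛ (J(W) = -W/(8*W) = -⅛*1 = -⅛)
d(l, w) = 12*l*w (d(l, w) = (w*l)*12 = (l*w)*12 = 12*l*w)
(J(6) + (-2 + 3*6))*d(6, 2) = (-⅛ + (-2 + 3*6))*(12*6*2) = (-⅛ + (-2 + 18))*144 = (-⅛ + 16)*144 = (127/8)*144 = 2286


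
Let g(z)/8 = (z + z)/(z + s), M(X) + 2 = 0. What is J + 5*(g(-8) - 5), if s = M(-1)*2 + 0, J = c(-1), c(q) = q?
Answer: 82/3 ≈ 27.333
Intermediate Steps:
J = -1
M(X) = -2 (M(X) = -2 + 0 = -2)
s = -4 (s = -2*2 + 0 = -4 + 0 = -4)
g(z) = 16*z/(-4 + z) (g(z) = 8*((z + z)/(z - 4)) = 8*((2*z)/(-4 + z)) = 8*(2*z/(-4 + z)) = 16*z/(-4 + z))
J + 5*(g(-8) - 5) = -1 + 5*(16*(-8)/(-4 - 8) - 5) = -1 + 5*(16*(-8)/(-12) - 5) = -1 + 5*(16*(-8)*(-1/12) - 5) = -1 + 5*(32/3 - 5) = -1 + 5*(17/3) = -1 + 85/3 = 82/3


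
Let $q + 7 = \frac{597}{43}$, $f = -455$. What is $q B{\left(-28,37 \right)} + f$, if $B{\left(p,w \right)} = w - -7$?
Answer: $- \frac{6541}{43} \approx -152.12$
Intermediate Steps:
$B{\left(p,w \right)} = 7 + w$ ($B{\left(p,w \right)} = w + 7 = 7 + w$)
$q = \frac{296}{43}$ ($q = -7 + \frac{597}{43} = \frac{296}{43} \approx 6.8837$)
$q B{\left(-28,37 \right)} + f = \frac{296 \left(7 + 37\right)}{43} - 455 = \frac{296}{43} \cdot 44 - 455 = \frac{13024}{43} - 455 = - \frac{6541}{43}$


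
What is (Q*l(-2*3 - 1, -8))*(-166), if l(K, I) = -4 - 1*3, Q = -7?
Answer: -8134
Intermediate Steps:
l(K, I) = -7 (l(K, I) = -4 - 3 = -7)
(Q*l(-2*3 - 1, -8))*(-166) = -7*(-7)*(-166) = 49*(-166) = -8134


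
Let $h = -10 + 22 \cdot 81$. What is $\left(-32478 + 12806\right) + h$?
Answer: $-17900$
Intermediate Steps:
$h = 1772$ ($h = -10 + 1782 = 1772$)
$\left(-32478 + 12806\right) + h = \left(-32478 + 12806\right) + 1772 = -19672 + 1772 = -17900$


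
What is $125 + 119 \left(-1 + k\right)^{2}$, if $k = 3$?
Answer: $601$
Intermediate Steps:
$125 + 119 \left(-1 + k\right)^{2} = 125 + 119 \left(-1 + 3\right)^{2} = 125 + 119 \cdot 2^{2} = 125 + 119 \cdot 4 = 125 + 476 = 601$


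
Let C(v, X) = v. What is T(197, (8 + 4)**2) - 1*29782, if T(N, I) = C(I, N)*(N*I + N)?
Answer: 4083578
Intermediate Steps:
T(N, I) = I*(N + I*N) (T(N, I) = I*(N*I + N) = I*(I*N + N) = I*(N + I*N))
T(197, (8 + 4)**2) - 1*29782 = (8 + 4)**2*197*(1 + (8 + 4)**2) - 1*29782 = 12**2*197*(1 + 12**2) - 29782 = 144*197*(1 + 144) - 29782 = 144*197*145 - 29782 = 4113360 - 29782 = 4083578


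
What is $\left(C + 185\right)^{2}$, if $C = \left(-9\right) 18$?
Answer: $529$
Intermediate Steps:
$C = -162$
$\left(C + 185\right)^{2} = \left(-162 + 185\right)^{2} = 23^{2} = 529$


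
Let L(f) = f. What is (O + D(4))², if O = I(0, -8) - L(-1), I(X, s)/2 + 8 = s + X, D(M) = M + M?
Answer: 529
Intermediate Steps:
D(M) = 2*M
I(X, s) = -16 + 2*X + 2*s (I(X, s) = -16 + 2*(s + X) = -16 + 2*(X + s) = -16 + (2*X + 2*s) = -16 + 2*X + 2*s)
O = -31 (O = (-16 + 2*0 + 2*(-8)) - 1*(-1) = (-16 + 0 - 16) + 1 = -32 + 1 = -31)
(O + D(4))² = (-31 + 2*4)² = (-31 + 8)² = (-23)² = 529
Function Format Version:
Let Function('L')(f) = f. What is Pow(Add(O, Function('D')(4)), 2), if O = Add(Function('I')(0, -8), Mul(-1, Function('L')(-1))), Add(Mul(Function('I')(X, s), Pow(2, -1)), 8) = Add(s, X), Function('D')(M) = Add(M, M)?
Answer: 529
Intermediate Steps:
Function('D')(M) = Mul(2, M)
Function('I')(X, s) = Add(-16, Mul(2, X), Mul(2, s)) (Function('I')(X, s) = Add(-16, Mul(2, Add(s, X))) = Add(-16, Mul(2, Add(X, s))) = Add(-16, Add(Mul(2, X), Mul(2, s))) = Add(-16, Mul(2, X), Mul(2, s)))
O = -31 (O = Add(Add(-16, Mul(2, 0), Mul(2, -8)), Mul(-1, -1)) = Add(Add(-16, 0, -16), 1) = Add(-32, 1) = -31)
Pow(Add(O, Function('D')(4)), 2) = Pow(Add(-31, Mul(2, 4)), 2) = Pow(Add(-31, 8), 2) = Pow(-23, 2) = 529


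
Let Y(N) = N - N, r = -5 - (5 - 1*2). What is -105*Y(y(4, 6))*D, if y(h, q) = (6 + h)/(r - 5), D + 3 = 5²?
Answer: 0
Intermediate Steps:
D = 22 (D = -3 + 5² = -3 + 25 = 22)
r = -8 (r = -5 - (5 - 2) = -5 - 1*3 = -5 - 3 = -8)
y(h, q) = -6/13 - h/13 (y(h, q) = (6 + h)/(-8 - 5) = (6 + h)/(-13) = (6 + h)*(-1/13) = -6/13 - h/13)
Y(N) = 0
-105*Y(y(4, 6))*D = -0*22 = -105*0 = 0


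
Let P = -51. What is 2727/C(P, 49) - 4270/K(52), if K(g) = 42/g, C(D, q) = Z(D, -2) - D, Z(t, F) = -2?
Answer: -768959/147 ≈ -5231.0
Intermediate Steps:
C(D, q) = -2 - D
2727/C(P, 49) - 4270/K(52) = 2727/(-2 - 1*(-51)) - 4270/(42/52) = 2727/(-2 + 51) - 4270/(42*(1/52)) = 2727/49 - 4270/21/26 = 2727*(1/49) - 4270*26/21 = 2727/49 - 15860/3 = -768959/147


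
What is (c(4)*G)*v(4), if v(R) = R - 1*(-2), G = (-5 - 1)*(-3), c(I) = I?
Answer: 432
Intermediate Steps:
G = 18 (G = -6*(-3) = 18)
v(R) = 2 + R (v(R) = R + 2 = 2 + R)
(c(4)*G)*v(4) = (4*18)*(2 + 4) = 72*6 = 432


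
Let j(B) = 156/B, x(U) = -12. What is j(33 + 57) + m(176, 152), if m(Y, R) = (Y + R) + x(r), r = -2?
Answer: 4766/15 ≈ 317.73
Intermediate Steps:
m(Y, R) = -12 + R + Y (m(Y, R) = (Y + R) - 12 = (R + Y) - 12 = -12 + R + Y)
j(33 + 57) + m(176, 152) = 156/(33 + 57) + (-12 + 152 + 176) = 156/90 + 316 = 156*(1/90) + 316 = 26/15 + 316 = 4766/15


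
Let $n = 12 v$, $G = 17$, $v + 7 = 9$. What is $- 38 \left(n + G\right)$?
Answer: $-1558$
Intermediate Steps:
$v = 2$ ($v = -7 + 9 = 2$)
$n = 24$ ($n = 12 \cdot 2 = 24$)
$- 38 \left(n + G\right) = - 38 \left(24 + 17\right) = \left(-38\right) 41 = -1558$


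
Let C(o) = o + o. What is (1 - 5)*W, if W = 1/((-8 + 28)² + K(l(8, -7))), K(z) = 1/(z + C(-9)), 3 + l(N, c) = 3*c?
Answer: -168/16799 ≈ -0.010001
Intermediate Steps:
l(N, c) = -3 + 3*c
C(o) = 2*o
K(z) = 1/(-18 + z) (K(z) = 1/(z + 2*(-9)) = 1/(z - 18) = 1/(-18 + z))
W = 42/16799 (W = 1/((-8 + 28)² + 1/(-18 + (-3 + 3*(-7)))) = 1/(20² + 1/(-18 + (-3 - 21))) = 1/(400 + 1/(-18 - 24)) = 1/(400 + 1/(-42)) = 1/(400 - 1/42) = 1/(16799/42) = 42/16799 ≈ 0.0025002)
(1 - 5)*W = (1 - 5)*(42/16799) = -4*42/16799 = -168/16799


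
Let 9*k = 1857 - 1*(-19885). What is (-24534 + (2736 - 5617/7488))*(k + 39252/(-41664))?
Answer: -12317065110575185/233985024 ≈ -5.2640e+7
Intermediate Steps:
k = 21742/9 (k = (1857 - 1*(-19885))/9 = (1857 + 19885)/9 = (⅑)*21742 = 21742/9 ≈ 2415.8)
(-24534 + (2736 - 5617/7488))*(k + 39252/(-41664)) = (-24534 + (2736 - 5617/7488))*(21742/9 + 39252/(-41664)) = (-24534 + (2736 - 5617*1/7488))*(21742/9 + 39252*(-1/41664)) = (-24534 + (2736 - 5617/7488))*(21742/9 - 3271/3472) = (-24534 + 20481551/7488)*(75458785/31248) = -163229041/7488*75458785/31248 = -12317065110575185/233985024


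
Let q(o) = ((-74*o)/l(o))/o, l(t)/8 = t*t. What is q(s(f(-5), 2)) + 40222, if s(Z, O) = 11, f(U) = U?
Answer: 19467411/484 ≈ 40222.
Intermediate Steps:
l(t) = 8*t² (l(t) = 8*(t*t) = 8*t²)
q(o) = -37/(4*o²) (q(o) = ((-74*o)/((8*o²)))/o = ((-74*o)*(1/(8*o²)))/o = (-37/(4*o))/o = -37/(4*o²))
q(s(f(-5), 2)) + 40222 = -37/4/11² + 40222 = -37/4*1/121 + 40222 = -37/484 + 40222 = 19467411/484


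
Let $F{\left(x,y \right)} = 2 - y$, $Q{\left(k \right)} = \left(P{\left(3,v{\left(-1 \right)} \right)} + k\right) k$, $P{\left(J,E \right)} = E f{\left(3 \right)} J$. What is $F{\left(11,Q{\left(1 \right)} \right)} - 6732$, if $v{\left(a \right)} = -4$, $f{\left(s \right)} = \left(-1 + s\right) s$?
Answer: $-6659$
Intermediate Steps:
$f{\left(s \right)} = s \left(-1 + s\right)$
$P{\left(J,E \right)} = 6 E J$ ($P{\left(J,E \right)} = E 3 \left(-1 + 3\right) J = E 3 \cdot 2 J = E 6 J = 6 E J$)
$Q{\left(k \right)} = k \left(-72 + k\right)$ ($Q{\left(k \right)} = \left(6 \left(-4\right) 3 + k\right) k = \left(-72 + k\right) k = k \left(-72 + k\right)$)
$F{\left(11,Q{\left(1 \right)} \right)} - 6732 = \left(2 - 1 \left(-72 + 1\right)\right) - 6732 = \left(2 - 1 \left(-71\right)\right) - 6732 = \left(2 - -71\right) - 6732 = \left(2 + 71\right) - 6732 = 73 - 6732 = -6659$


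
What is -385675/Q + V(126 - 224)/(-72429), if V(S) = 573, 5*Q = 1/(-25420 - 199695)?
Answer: 10480624492751684/24143 ≈ 4.3411e+11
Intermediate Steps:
Q = -1/1125575 (Q = 1/(5*(-25420 - 199695)) = (⅕)/(-225115) = (⅕)*(-1/225115) = -1/1125575 ≈ -8.8843e-7)
-385675/Q + V(126 - 224)/(-72429) = -385675/(-1/1125575) + 573/(-72429) = -385675*(-1125575) + 573*(-1/72429) = 434106138125 - 191/24143 = 10480624492751684/24143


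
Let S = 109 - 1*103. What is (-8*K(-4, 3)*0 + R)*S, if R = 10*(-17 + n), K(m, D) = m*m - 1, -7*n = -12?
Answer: -6420/7 ≈ -917.14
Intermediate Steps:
n = 12/7 (n = -1/7*(-12) = 12/7 ≈ 1.7143)
K(m, D) = -1 + m**2 (K(m, D) = m**2 - 1 = -1 + m**2)
R = -1070/7 (R = 10*(-17 + 12/7) = 10*(-107/7) = -1070/7 ≈ -152.86)
S = 6 (S = 109 - 103 = 6)
(-8*K(-4, 3)*0 + R)*S = (-8*(-1 + (-4)**2)*0 - 1070/7)*6 = (-8*(-1 + 16)*0 - 1070/7)*6 = (-8*15*0 - 1070/7)*6 = (-120*0 - 1070/7)*6 = (0 - 1070/7)*6 = -1070/7*6 = -6420/7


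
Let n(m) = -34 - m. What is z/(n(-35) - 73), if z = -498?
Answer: 83/12 ≈ 6.9167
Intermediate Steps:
z/(n(-35) - 73) = -498/((-34 - 1*(-35)) - 73) = -498/((-34 + 35) - 73) = -498/(1 - 73) = -498/(-72) = -498*(-1/72) = 83/12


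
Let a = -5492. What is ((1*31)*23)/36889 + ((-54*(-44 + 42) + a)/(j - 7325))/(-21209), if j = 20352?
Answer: 197193125835/10192048640627 ≈ 0.019348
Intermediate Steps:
((1*31)*23)/36889 + ((-54*(-44 + 42) + a)/(j - 7325))/(-21209) = ((1*31)*23)/36889 + ((-54*(-44 + 42) - 5492)/(20352 - 7325))/(-21209) = (31*23)*(1/36889) + ((-54*(-2) - 5492)/13027)*(-1/21209) = 713*(1/36889) + ((108 - 5492)*(1/13027))*(-1/21209) = 713/36889 - 5384*1/13027*(-1/21209) = 713/36889 - 5384/13027*(-1/21209) = 713/36889 + 5384/276289643 = 197193125835/10192048640627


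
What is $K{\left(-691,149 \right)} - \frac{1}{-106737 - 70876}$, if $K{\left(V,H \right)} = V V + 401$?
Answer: $\frac{84878055667}{177613} \approx 4.7788 \cdot 10^{5}$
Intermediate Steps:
$K{\left(V,H \right)} = 401 + V^{2}$ ($K{\left(V,H \right)} = V^{2} + 401 = 401 + V^{2}$)
$K{\left(-691,149 \right)} - \frac{1}{-106737 - 70876} = \left(401 + \left(-691\right)^{2}\right) - \frac{1}{-106737 - 70876} = \left(401 + 477481\right) - \frac{1}{-177613} = 477882 - - \frac{1}{177613} = 477882 + \frac{1}{177613} = \frac{84878055667}{177613}$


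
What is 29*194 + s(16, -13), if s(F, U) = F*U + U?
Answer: 5405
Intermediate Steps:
s(F, U) = U + F*U
29*194 + s(16, -13) = 29*194 - 13*(1 + 16) = 5626 - 13*17 = 5626 - 221 = 5405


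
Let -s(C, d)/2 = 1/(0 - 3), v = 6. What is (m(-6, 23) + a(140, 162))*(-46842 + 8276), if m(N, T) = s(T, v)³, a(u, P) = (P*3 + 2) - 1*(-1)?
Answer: -509495426/27 ≈ -1.8870e+7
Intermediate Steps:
a(u, P) = 3 + 3*P (a(u, P) = (3*P + 2) + 1 = (2 + 3*P) + 1 = 3 + 3*P)
s(C, d) = ⅔ (s(C, d) = -2/(0 - 3) = -2/(-3) = -2*(-⅓) = ⅔)
m(N, T) = 8/27 (m(N, T) = (⅔)³ = 8/27)
(m(-6, 23) + a(140, 162))*(-46842 + 8276) = (8/27 + (3 + 3*162))*(-46842 + 8276) = (8/27 + (3 + 486))*(-38566) = (8/27 + 489)*(-38566) = (13211/27)*(-38566) = -509495426/27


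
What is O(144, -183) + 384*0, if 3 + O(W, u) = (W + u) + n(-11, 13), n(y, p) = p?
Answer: -29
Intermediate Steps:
O(W, u) = 10 + W + u (O(W, u) = -3 + ((W + u) + 13) = -3 + (13 + W + u) = 10 + W + u)
O(144, -183) + 384*0 = (10 + 144 - 183) + 384*0 = -29 + 0 = -29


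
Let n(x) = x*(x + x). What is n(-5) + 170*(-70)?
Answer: -11850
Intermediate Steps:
n(x) = 2*x² (n(x) = x*(2*x) = 2*x²)
n(-5) + 170*(-70) = 2*(-5)² + 170*(-70) = 2*25 - 11900 = 50 - 11900 = -11850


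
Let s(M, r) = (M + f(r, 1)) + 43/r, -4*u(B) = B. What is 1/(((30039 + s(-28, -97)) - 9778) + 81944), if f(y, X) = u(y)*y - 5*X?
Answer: 388/38729891 ≈ 1.0018e-5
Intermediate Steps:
u(B) = -B/4
f(y, X) = -5*X - y²/4 (f(y, X) = (-y/4)*y - 5*X = -y²/4 - 5*X = -5*X - y²/4)
s(M, r) = -5 + M + 43/r - r²/4 (s(M, r) = (M + (-5*1 - r²/4)) + 43/r = (M + (-5 - r²/4)) + 43/r = (-5 + M - r²/4) + 43/r = -5 + M + 43/r - r²/4)
1/(((30039 + s(-28, -97)) - 9778) + 81944) = 1/(((30039 + (-5 - 28 + 43/(-97) - ¼*(-97)²)) - 9778) + 81944) = 1/(((30039 + (-5 - 28 + 43*(-1/97) - ¼*9409)) - 9778) + 81944) = 1/(((30039 + (-5 - 28 - 43/97 - 9409/4)) - 9778) + 81944) = 1/(((30039 - 925649/388) - 9778) + 81944) = 1/((10729483/388 - 9778) + 81944) = 1/(6935619/388 + 81944) = 1/(38729891/388) = 388/38729891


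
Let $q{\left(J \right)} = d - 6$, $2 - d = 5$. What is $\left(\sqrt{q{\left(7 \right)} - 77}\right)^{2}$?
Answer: $-86$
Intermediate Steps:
$d = -3$ ($d = 2 - 5 = -3$)
$q{\left(J \right)} = -9$ ($q{\left(J \right)} = -3 - 6 = -9$)
$\left(\sqrt{q{\left(7 \right)} - 77}\right)^{2} = \left(\sqrt{-9 - 77}\right)^{2} = \left(\sqrt{-86}\right)^{2} = \left(i \sqrt{86}\right)^{2} = -86$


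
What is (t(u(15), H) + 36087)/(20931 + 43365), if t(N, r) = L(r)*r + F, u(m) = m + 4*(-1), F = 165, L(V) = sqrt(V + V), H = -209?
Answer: 53/94 - 11*I*sqrt(418)/3384 ≈ 0.56383 - 0.066458*I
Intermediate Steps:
L(V) = sqrt(2)*sqrt(V) (L(V) = sqrt(2*V) = sqrt(2)*sqrt(V))
u(m) = -4 + m (u(m) = m - 4 = -4 + m)
t(N, r) = 165 + sqrt(2)*r**(3/2) (t(N, r) = (sqrt(2)*sqrt(r))*r + 165 = sqrt(2)*r**(3/2) + 165 = 165 + sqrt(2)*r**(3/2))
(t(u(15), H) + 36087)/(20931 + 43365) = ((165 + sqrt(2)*(-209)**(3/2)) + 36087)/(20931 + 43365) = ((165 + sqrt(2)*(-209*I*sqrt(209))) + 36087)/64296 = ((165 - 209*I*sqrt(418)) + 36087)*(1/64296) = (36252 - 209*I*sqrt(418))*(1/64296) = 53/94 - 11*I*sqrt(418)/3384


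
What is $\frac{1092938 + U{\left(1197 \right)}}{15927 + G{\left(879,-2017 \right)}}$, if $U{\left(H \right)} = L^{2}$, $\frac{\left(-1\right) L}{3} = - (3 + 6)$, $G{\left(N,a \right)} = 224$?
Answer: $\frac{1093667}{16151} \approx 67.715$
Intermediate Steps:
$L = 27$ ($L = - 3 \left(- (3 + 6)\right) = - 3 \left(\left(-1\right) 9\right) = \left(-3\right) \left(-9\right) = 27$)
$U{\left(H \right)} = 729$ ($U{\left(H \right)} = 27^{2} = 729$)
$\frac{1092938 + U{\left(1197 \right)}}{15927 + G{\left(879,-2017 \right)}} = \frac{1092938 + 729}{15927 + 224} = \frac{1093667}{16151}$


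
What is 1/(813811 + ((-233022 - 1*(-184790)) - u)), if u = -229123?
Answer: 1/994702 ≈ 1.0053e-6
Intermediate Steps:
1/(813811 + ((-233022 - 1*(-184790)) - u)) = 1/(813811 + ((-233022 - 1*(-184790)) - 1*(-229123))) = 1/(813811 + ((-233022 + 184790) + 229123)) = 1/(813811 + (-48232 + 229123)) = 1/(813811 + 180891) = 1/994702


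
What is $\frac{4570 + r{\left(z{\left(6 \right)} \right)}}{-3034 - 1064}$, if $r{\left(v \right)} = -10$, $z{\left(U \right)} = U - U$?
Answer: $- \frac{760}{683} \approx -1.1127$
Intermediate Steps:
$z{\left(U \right)} = 0$
$\frac{4570 + r{\left(z{\left(6 \right)} \right)}}{-3034 - 1064} = \frac{4570 - 10}{-3034 - 1064} = \frac{4560}{-4098} = 4560 \left(- \frac{1}{4098}\right) = - \frac{760}{683}$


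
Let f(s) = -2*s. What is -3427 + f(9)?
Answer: -3445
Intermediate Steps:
-3427 + f(9) = -3427 - 2*9 = -3427 - 18 = -3445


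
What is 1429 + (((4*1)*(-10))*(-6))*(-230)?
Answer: -53771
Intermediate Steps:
1429 + (((4*1)*(-10))*(-6))*(-230) = 1429 + ((4*(-10))*(-6))*(-230) = 1429 - 40*(-6)*(-230) = 1429 + 240*(-230) = 1429 - 55200 = -53771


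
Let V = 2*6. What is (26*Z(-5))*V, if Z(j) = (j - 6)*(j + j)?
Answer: 34320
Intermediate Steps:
Z(j) = 2*j*(-6 + j) (Z(j) = (-6 + j)*(2*j) = 2*j*(-6 + j))
V = 12
(26*Z(-5))*V = (26*(2*(-5)*(-6 - 5)))*12 = (26*(2*(-5)*(-11)))*12 = (26*110)*12 = 2860*12 = 34320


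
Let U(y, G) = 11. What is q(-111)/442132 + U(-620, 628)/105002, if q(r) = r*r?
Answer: 649296547/23212372132 ≈ 0.027972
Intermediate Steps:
q(r) = r²
q(-111)/442132 + U(-620, 628)/105002 = (-111)²/442132 + 11/105002 = 12321*(1/442132) + 11*(1/105002) = 12321/442132 + 11/105002 = 649296547/23212372132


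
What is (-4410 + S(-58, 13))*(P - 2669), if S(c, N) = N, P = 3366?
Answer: -3064709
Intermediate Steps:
(-4410 + S(-58, 13))*(P - 2669) = (-4410 + 13)*(3366 - 2669) = -4397*697 = -3064709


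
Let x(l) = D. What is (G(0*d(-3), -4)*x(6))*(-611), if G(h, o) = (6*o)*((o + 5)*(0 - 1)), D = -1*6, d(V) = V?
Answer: 87984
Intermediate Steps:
D = -6
G(h, o) = 6*o*(-5 - o) (G(h, o) = (6*o)*((5 + o)*(-1)) = (6*o)*(-5 - o) = 6*o*(-5 - o))
x(l) = -6
(G(0*d(-3), -4)*x(6))*(-611) = (-6*(-4)*(5 - 4)*(-6))*(-611) = (-6*(-4)*1*(-6))*(-611) = (24*(-6))*(-611) = -144*(-611) = 87984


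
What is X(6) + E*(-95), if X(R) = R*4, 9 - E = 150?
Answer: 13419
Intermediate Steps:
E = -141 (E = 9 - 1*150 = 9 - 150 = -141)
X(R) = 4*R
X(6) + E*(-95) = 4*6 - 141*(-95) = 24 + 13395 = 13419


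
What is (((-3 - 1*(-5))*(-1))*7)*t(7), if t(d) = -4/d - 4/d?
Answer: 16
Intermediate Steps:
t(d) = -8/d
(((-3 - 1*(-5))*(-1))*7)*t(7) = (((-3 - 1*(-5))*(-1))*7)*(-8/7) = (((-3 + 5)*(-1))*7)*(-8*1/7) = ((2*(-1))*7)*(-8/7) = -2*7*(-8/7) = -14*(-8/7) = 16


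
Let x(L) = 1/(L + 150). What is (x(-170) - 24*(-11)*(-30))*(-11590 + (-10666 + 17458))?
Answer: 380003999/10 ≈ 3.8000e+7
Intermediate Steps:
x(L) = 1/(150 + L)
(x(-170) - 24*(-11)*(-30))*(-11590 + (-10666 + 17458)) = (1/(150 - 170) - 24*(-11)*(-30))*(-11590 + (-10666 + 17458)) = (1/(-20) + 264*(-30))*(-11590 + 6792) = (-1/20 - 7920)*(-4798) = -158401/20*(-4798) = 380003999/10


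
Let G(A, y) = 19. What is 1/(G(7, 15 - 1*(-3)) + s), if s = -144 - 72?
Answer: -1/197 ≈ -0.0050761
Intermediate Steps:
s = -216
1/(G(7, 15 - 1*(-3)) + s) = 1/(19 - 216) = 1/(-197) = -1/197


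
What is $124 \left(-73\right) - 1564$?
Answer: $-10616$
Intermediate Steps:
$124 \left(-73\right) - 1564 = -9052 - 1564 = -10616$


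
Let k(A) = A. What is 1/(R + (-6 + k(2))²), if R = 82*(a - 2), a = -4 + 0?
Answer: -1/476 ≈ -0.0021008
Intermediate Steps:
a = -4
R = -492 (R = 82*(-4 - 2) = 82*(-6) = -492)
1/(R + (-6 + k(2))²) = 1/(-492 + (-6 + 2)²) = 1/(-492 + (-4)²) = 1/(-492 + 16) = 1/(-476) = -1/476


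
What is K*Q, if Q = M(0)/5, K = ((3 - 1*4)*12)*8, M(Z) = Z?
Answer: 0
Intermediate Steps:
K = -96 (K = ((3 - 4)*12)*8 = -1*12*8 = -12*8 = -96)
Q = 0 (Q = 0/5 = 0*(⅕) = 0)
K*Q = -96*0 = 0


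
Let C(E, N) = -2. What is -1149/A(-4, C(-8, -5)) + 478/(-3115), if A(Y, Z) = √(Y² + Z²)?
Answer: -478/3115 - 1149*√5/10 ≈ -257.08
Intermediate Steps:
-1149/A(-4, C(-8, -5)) + 478/(-3115) = -1149/√((-4)² + (-2)²) + 478/(-3115) = -1149/√(16 + 4) + 478*(-1/3115) = -1149*√5/10 - 478/3115 = -478/3115 - 1149*√5/10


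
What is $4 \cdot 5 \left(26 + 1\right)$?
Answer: $540$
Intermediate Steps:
$4 \cdot 5 \left(26 + 1\right) = 20 \cdot 27 = 540$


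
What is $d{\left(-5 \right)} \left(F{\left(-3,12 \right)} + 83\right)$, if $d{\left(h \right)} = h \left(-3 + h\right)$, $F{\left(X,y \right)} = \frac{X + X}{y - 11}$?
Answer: $3080$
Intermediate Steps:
$F{\left(X,y \right)} = \frac{2 X}{-11 + y}$
$d{\left(-5 \right)} \left(F{\left(-3,12 \right)} + 83\right) = - 5 \left(-3 - 5\right) \left(2 \left(-3\right) \frac{1}{-11 + 12} + 83\right) = \left(-5\right) \left(-8\right) \left(2 \left(-3\right) 1^{-1} + 83\right) = 40 \left(2 \left(-3\right) 1 + 83\right) = 40 \left(-6 + 83\right) = 40 \cdot 77 = 3080$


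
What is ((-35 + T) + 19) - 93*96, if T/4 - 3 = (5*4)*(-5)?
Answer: -9332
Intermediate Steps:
T = -388 (T = 12 + 4*((5*4)*(-5)) = 12 + 4*(20*(-5)) = 12 + 4*(-100) = 12 - 400 = -388)
((-35 + T) + 19) - 93*96 = ((-35 - 388) + 19) - 93*96 = (-423 + 19) - 8928 = -404 - 8928 = -9332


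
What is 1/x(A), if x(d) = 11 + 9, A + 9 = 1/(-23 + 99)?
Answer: 1/20 ≈ 0.050000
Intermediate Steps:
A = -683/76 (A = -9 + 1/(-23 + 99) = -9 + 1/76 = -683/76 ≈ -8.9868)
x(d) = 20
1/x(A) = 1/20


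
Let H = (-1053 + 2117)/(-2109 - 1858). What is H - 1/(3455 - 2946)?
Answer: -545543/2019203 ≈ -0.27018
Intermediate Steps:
H = -1064/3967 (H = 1064/(-3967) = 1064*(-1/3967) = -1064/3967 ≈ -0.26821)
H - 1/(3455 - 2946) = -1064/3967 - 1/(3455 - 2946) = -1064/3967 - 1/509 = -545543/2019203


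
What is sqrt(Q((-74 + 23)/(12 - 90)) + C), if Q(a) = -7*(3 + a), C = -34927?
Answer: I*sqrt(23627942)/26 ≈ 186.96*I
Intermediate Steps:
Q(a) = -21 - 7*a
sqrt(Q((-74 + 23)/(12 - 90)) + C) = sqrt((-21 - 7*(-74 + 23)/(12 - 90)) - 34927) = sqrt((-21 - (-357)/(-78)) - 34927) = sqrt((-21 - (-357)*(-1)/78) - 34927) = sqrt((-21 - 7*17/26) - 34927) = sqrt((-21 - 119/26) - 34927) = sqrt(-665/26 - 34927) = sqrt(-908767/26) = I*sqrt(23627942)/26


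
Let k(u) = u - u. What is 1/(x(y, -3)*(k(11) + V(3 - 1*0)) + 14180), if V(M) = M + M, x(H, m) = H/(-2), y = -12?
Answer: 1/14216 ≈ 7.0343e-5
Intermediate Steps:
x(H, m) = -H/2 (x(H, m) = H*(-1/2) = -H/2)
V(M) = 2*M
k(u) = 0
1/(x(y, -3)*(k(11) + V(3 - 1*0)) + 14180) = 1/((-1/2*(-12))*(0 + 2*(3 - 1*0)) + 14180) = 1/(6*(0 + 2*(3 + 0)) + 14180) = 1/(6*(0 + 2*3) + 14180) = 1/(6*(0 + 6) + 14180) = 1/(6*6 + 14180) = 1/(36 + 14180) = 1/14216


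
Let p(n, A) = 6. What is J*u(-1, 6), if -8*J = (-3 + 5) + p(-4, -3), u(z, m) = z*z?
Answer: -1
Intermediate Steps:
u(z, m) = z**2
J = -1 (J = -((-3 + 5) + 6)/8 = -(2 + 6)/8 = -1/8*8 = -1)
J*u(-1, 6) = -1*(-1)**2 = -1*1 = -1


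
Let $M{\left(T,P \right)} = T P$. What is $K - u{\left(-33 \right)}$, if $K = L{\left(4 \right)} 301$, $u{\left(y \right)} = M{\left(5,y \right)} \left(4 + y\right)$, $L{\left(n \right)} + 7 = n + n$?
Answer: $-4484$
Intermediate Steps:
$M{\left(T,P \right)} = P T$
$L{\left(n \right)} = -7 + 2 n$ ($L{\left(n \right)} = -7 + \left(n + n\right) = -7 + 2 n$)
$u{\left(y \right)} = 5 y \left(4 + y\right)$ ($u{\left(y \right)} = y 5 \left(4 + y\right) = 5 y \left(4 + y\right)$)
$K = 301$ ($K = \left(-7 + 2 \cdot 4\right) 301 = \left(-7 + 8\right) 301 = 1 \cdot 301 = 301$)
$K - u{\left(-33 \right)} = 301 - 5 \left(-33\right) \left(4 - 33\right) = 301 - 5 \left(-33\right) \left(-29\right) = 301 - 4785 = -4484$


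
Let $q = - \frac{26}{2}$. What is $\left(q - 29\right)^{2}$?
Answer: $1764$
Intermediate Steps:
$q = -13$ ($q = \left(-26\right) \frac{1}{2} = -13$)
$\left(q - 29\right)^{2} = \left(-13 - 29\right)^{2} = \left(-42\right)^{2} = 1764$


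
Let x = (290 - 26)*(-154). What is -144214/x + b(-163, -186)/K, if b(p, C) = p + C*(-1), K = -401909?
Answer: 4139997817/1167143736 ≈ 3.5471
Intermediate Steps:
b(p, C) = p - C
x = -40656 (x = 264*(-154) = -40656)
-144214/x + b(-163, -186)/K = -144214/(-40656) + (-163 - 1*(-186))/(-401909) = -144214*(-1/40656) + (-163 + 186)*(-1/401909) = 10301/2904 + 23*(-1/401909) = 10301/2904 - 23/401909 = 4139997817/1167143736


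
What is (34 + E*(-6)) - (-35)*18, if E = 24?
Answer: 520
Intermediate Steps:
(34 + E*(-6)) - (-35)*18 = (34 + 24*(-6)) - (-35)*18 = (34 - 144) - 1*(-630) = -110 + 630 = 520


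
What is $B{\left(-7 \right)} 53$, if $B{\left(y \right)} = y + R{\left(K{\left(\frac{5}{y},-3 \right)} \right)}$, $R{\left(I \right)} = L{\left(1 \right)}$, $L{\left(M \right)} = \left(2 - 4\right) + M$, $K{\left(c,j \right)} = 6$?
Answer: $-424$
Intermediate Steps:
$L{\left(M \right)} = -2 + M$
$R{\left(I \right)} = -1$ ($R{\left(I \right)} = -2 + 1 = -1$)
$B{\left(y \right)} = -1 + y$ ($B{\left(y \right)} = y - 1 = -1 + y$)
$B{\left(-7 \right)} 53 = \left(-1 - 7\right) 53 = \left(-8\right) 53 = -424$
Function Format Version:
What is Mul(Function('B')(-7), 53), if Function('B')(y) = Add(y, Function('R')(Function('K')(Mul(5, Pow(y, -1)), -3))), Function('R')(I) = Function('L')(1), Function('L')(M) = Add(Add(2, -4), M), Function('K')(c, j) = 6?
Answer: -424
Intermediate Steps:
Function('L')(M) = Add(-2, M)
Function('R')(I) = -1 (Function('R')(I) = Add(-2, 1) = -1)
Function('B')(y) = Add(-1, y) (Function('B')(y) = Add(y, -1) = Add(-1, y))
Mul(Function('B')(-7), 53) = Mul(Add(-1, -7), 53) = Mul(-8, 53) = -424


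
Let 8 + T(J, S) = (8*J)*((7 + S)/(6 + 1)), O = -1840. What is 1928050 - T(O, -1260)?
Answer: -706822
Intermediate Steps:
T(J, S) = -8 + 8*J*(1 + S/7) (T(J, S) = -8 + (8*J)*((7 + S)/(6 + 1)) = -8 + (8*J)*((7 + S)/7) = -8 + (8*J)*((7 + S)*(1/7)) = -8 + (8*J)*(1 + S/7) = -8 + 8*J*(1 + S/7))
1928050 - T(O, -1260) = 1928050 - (-8 + 8*(-1840) + (8/7)*(-1840)*(-1260)) = 1928050 - (-8 - 14720 + 2649600) = 1928050 - 1*2634872 = 1928050 - 2634872 = -706822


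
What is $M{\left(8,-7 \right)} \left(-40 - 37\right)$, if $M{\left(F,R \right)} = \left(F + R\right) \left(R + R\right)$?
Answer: $1078$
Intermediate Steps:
$M{\left(F,R \right)} = 2 R \left(F + R\right)$ ($M{\left(F,R \right)} = \left(F + R\right) 2 R = 2 R \left(F + R\right)$)
$M{\left(8,-7 \right)} \left(-40 - 37\right) = 2 \left(-7\right) \left(8 - 7\right) \left(-40 - 37\right) = 2 \left(-7\right) 1 \left(-77\right) = \left(-14\right) \left(-77\right) = 1078$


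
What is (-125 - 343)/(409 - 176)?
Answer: -468/233 ≈ -2.0086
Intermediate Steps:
(-125 - 343)/(409 - 176) = -468/233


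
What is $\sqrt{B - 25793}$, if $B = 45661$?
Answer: $2 \sqrt{4967} \approx 140.95$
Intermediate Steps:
$\sqrt{B - 25793} = \sqrt{45661 - 25793} = \sqrt{19868} = 2 \sqrt{4967}$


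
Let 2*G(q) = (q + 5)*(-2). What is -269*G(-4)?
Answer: 269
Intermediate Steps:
G(q) = -5 - q (G(q) = ((q + 5)*(-2))/2 = ((5 + q)*(-2))/2 = (-10 - 2*q)/2 = -5 - q)
-269*G(-4) = -269*(-5 - 1*(-4)) = -269*(-5 + 4) = -269*(-1) = 269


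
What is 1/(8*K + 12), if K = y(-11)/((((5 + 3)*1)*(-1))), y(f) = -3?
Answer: 1/15 ≈ 0.066667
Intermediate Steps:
K = 3/8 (K = -3*(-1/(5 + 3)) = -3/((8*1)*(-1)) = -3/(8*(-1)) = -3/(-8) = -3*(-⅛) = 3/8 ≈ 0.37500)
1/(8*K + 12) = 1/(8*(3/8) + 12) = 1/(3 + 12) = 1/15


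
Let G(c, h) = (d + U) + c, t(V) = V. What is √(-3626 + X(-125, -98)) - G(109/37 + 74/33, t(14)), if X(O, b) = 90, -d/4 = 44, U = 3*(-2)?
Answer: 215887/1221 + 4*I*√221 ≈ 176.81 + 59.464*I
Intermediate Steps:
U = -6
d = -176 (d = -4*44 = -176)
G(c, h) = -182 + c (G(c, h) = (-176 - 6) + c = -182 + c)
√(-3626 + X(-125, -98)) - G(109/37 + 74/33, t(14)) = √(-3626 + 90) - (-182 + (109/37 + 74/33)) = √(-3536) - (-182 + (109*(1/37) + 74*(1/33))) = 4*I*√221 - (-182 + (109/37 + 74/33)) = 4*I*√221 - (-182 + 6335/1221) = 4*I*√221 - 1*(-215887/1221) = 4*I*√221 + 215887/1221 = 215887/1221 + 4*I*√221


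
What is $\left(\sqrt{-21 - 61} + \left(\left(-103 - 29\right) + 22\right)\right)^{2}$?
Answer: $\left(110 - i \sqrt{82}\right)^{2} \approx 12018.0 - 1992.2 i$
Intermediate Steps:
$\left(\sqrt{-21 - 61} + \left(\left(-103 - 29\right) + 22\right)\right)^{2} = \left(\sqrt{-82} + \left(\left(-103 - 29\right) + 22\right)\right)^{2} = \left(i \sqrt{82} + \left(-132 + 22\right)\right)^{2} = \left(i \sqrt{82} - 110\right)^{2} = \left(-110 + i \sqrt{82}\right)^{2}$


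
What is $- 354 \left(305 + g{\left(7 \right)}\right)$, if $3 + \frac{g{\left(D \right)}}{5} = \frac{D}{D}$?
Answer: $-104430$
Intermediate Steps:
$g{\left(D \right)} = -10$ ($g{\left(D \right)} = -15 + 5 \frac{D}{D} = -15 + 5 \cdot 1 = -15 + 5 = -10$)
$- 354 \left(305 + g{\left(7 \right)}\right) = - 354 \left(305 - 10\right) = \left(-354\right) 295 = -104430$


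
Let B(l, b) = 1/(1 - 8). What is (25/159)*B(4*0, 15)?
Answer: -25/1113 ≈ -0.022462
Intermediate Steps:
B(l, b) = -1/7 (B(l, b) = 1/(-7) = -1/7)
(25/159)*B(4*0, 15) = (25/159)*(-1/7) = -25/1113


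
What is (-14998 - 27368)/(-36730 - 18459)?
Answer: 42366/55189 ≈ 0.76765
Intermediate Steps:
(-14998 - 27368)/(-36730 - 18459) = -42366/(-55189) = -42366*(-1/55189) = 42366/55189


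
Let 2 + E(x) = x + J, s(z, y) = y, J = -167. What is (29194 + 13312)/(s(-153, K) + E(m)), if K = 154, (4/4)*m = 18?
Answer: 42506/3 ≈ 14169.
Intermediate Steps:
m = 18
E(x) = -169 + x (E(x) = -2 + (x - 167) = -2 + (-167 + x) = -169 + x)
(29194 + 13312)/(s(-153, K) + E(m)) = (29194 + 13312)/(154 + (-169 + 18)) = 42506/(154 - 151) = 42506/3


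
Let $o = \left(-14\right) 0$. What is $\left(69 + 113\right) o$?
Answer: $0$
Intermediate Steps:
$o = 0$
$\left(69 + 113\right) o = \left(69 + 113\right) 0 = 182 \cdot 0 = 0$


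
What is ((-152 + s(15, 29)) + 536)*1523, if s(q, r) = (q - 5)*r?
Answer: 1026502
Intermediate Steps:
s(q, r) = r*(-5 + q) (s(q, r) = (-5 + q)*r = r*(-5 + q))
((-152 + s(15, 29)) + 536)*1523 = ((-152 + 29*(-5 + 15)) + 536)*1523 = ((-152 + 29*10) + 536)*1523 = ((-152 + 290) + 536)*1523 = (138 + 536)*1523 = 674*1523 = 1026502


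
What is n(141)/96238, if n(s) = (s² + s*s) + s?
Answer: 39903/96238 ≈ 0.41463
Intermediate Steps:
n(s) = s + 2*s² (n(s) = (s² + s²) + s = 2*s² + s = s + 2*s²)
n(141)/96238 = (141*(1 + 2*141))/96238 = (141*(1 + 282))*(1/96238) = (141*283)*(1/96238) = 39903*(1/96238) = 39903/96238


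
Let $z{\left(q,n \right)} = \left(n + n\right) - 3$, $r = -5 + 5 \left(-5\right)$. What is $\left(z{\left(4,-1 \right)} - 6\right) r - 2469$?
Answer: $-2139$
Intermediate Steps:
$r = -30$ ($r = -5 - 25 = -30$)
$z{\left(q,n \right)} = -3 + 2 n$ ($z{\left(q,n \right)} = 2 n - 3 = -3 + 2 n$)
$\left(z{\left(4,-1 \right)} - 6\right) r - 2469 = \left(\left(-3 + 2 \left(-1\right)\right) - 6\right) \left(-30\right) - 2469 = \left(\left(-3 - 2\right) - 6\right) \left(-30\right) - 2469 = \left(-5 - 6\right) \left(-30\right) - 2469 = \left(-11\right) \left(-30\right) - 2469 = 330 - 2469 = -2139$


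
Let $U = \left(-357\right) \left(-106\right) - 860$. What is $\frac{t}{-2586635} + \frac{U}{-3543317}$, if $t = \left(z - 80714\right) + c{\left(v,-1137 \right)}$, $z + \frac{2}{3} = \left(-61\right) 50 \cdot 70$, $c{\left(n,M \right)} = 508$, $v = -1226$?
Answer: $\frac{567022133666}{5499160660977} \approx 0.10311$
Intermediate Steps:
$z = - \frac{640502}{3}$ ($z = - \frac{2}{3} + \left(-61\right) 50 \cdot 70 = - \frac{2}{3} - 213500 = - \frac{640502}{3} \approx -2.135 \cdot 10^{5}$)
$t = - \frac{881120}{3}$ ($t = \left(- \frac{640502}{3} - 80714\right) + 508 = - \frac{882644}{3} + 508 = - \frac{881120}{3} \approx -2.9371 \cdot 10^{5}$)
$U = 36982$ ($U = 37842 - 860 = 36982$)
$\frac{t}{-2586635} + \frac{U}{-3543317} = - \frac{881120}{3 \left(-2586635\right)} + \frac{36982}{-3543317} = \left(- \frac{881120}{3}\right) \left(- \frac{1}{2586635}\right) + 36982 \left(- \frac{1}{3543317}\right) = \frac{176224}{1551981} - \frac{36982}{3543317} = \frac{567022133666}{5499160660977}$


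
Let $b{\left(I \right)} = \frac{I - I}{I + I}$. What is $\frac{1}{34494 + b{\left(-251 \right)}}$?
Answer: $\frac{1}{34494} \approx 2.8991 \cdot 10^{-5}$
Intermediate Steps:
$b{\left(I \right)} = 0$ ($b{\left(I \right)} = \frac{0}{2 I} = 0 \frac{1}{2 I} = 0$)
$\frac{1}{34494 + b{\left(-251 \right)}} = \frac{1}{34494 + 0} = \frac{1}{34494}$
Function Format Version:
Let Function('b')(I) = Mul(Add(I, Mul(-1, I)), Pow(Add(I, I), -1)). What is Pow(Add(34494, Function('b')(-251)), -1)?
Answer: Rational(1, 34494) ≈ 2.8991e-5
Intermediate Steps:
Function('b')(I) = 0 (Function('b')(I) = Mul(0, Pow(Mul(2, I), -1)) = Mul(0, Mul(Rational(1, 2), Pow(I, -1))) = 0)
Pow(Add(34494, Function('b')(-251)), -1) = Pow(Add(34494, 0), -1) = Pow(34494, -1) = Rational(1, 34494)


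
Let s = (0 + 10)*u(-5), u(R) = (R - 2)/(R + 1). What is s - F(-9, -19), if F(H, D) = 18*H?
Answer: 359/2 ≈ 179.50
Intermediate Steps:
u(R) = (-2 + R)/(1 + R)
s = 35/2 (s = (0 + 10)*((-2 - 5)/(1 - 5)) = 10*(-7/(-4)) = 10*(-¼*(-7)) = 10*(7/4) = 35/2 ≈ 17.500)
s - F(-9, -19) = 35/2 - 18*(-9) = 35/2 - 1*(-162) = 35/2 + 162 = 359/2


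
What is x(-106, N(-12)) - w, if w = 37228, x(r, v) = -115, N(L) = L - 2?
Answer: -37343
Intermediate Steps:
N(L) = -2 + L
x(-106, N(-12)) - w = -115 - 1*37228 = -115 - 37228 = -37343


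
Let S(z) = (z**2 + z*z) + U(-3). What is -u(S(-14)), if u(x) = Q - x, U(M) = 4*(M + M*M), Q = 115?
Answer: 301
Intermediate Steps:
U(M) = 4*M + 4*M**2 (U(M) = 4*(M + M**2) = 4*M + 4*M**2)
S(z) = 24 + 2*z**2 (S(z) = (z**2 + z*z) + 4*(-3)*(1 - 3) = (z**2 + z**2) + 4*(-3)*(-2) = 2*z**2 + 24 = 24 + 2*z**2)
u(x) = 115 - x
-u(S(-14)) = -(115 - (24 + 2*(-14)**2)) = -(115 - (24 + 2*196)) = -(115 - (24 + 392)) = -(115 - 1*416) = -(115 - 416) = -1*(-301) = 301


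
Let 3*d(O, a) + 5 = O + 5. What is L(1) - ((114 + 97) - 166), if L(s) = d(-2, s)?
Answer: -137/3 ≈ -45.667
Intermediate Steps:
d(O, a) = O/3 (d(O, a) = -5/3 + (O + 5)/3 = -5/3 + (5 + O)/3 = -5/3 + (5/3 + O/3) = O/3)
L(s) = -⅔ (L(s) = (⅓)*(-2) = -⅔)
L(1) - ((114 + 97) - 166) = -⅔ - ((114 + 97) - 166) = -⅔ - (211 - 166) = -⅔ - 1*45 = -⅔ - 45 = -137/3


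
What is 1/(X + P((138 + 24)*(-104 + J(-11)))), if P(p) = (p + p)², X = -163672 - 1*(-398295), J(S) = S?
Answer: 1/1388542223 ≈ 7.2018e-10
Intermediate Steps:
X = 234623 (X = -163672 + 398295 = 234623)
P(p) = 4*p² (P(p) = (2*p)² = 4*p²)
1/(X + P((138 + 24)*(-104 + J(-11)))) = 1/(234623 + 4*((138 + 24)*(-104 - 11))²) = 1/(234623 + 4*(162*(-115))²) = 1/(234623 + 4*(-18630)²) = 1/(234623 + 4*347076900) = 1/(234623 + 1388307600) = 1/1388542223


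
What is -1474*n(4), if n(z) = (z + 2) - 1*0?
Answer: -8844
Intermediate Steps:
n(z) = 2 + z (n(z) = (2 + z) + 0 = 2 + z)
-1474*n(4) = -1474*(2 + 4) = -1474*6 = -8844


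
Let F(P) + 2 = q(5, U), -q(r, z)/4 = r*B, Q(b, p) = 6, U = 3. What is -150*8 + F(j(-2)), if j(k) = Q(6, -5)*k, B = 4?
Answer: -1282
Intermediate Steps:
j(k) = 6*k
q(r, z) = -16*r (q(r, z) = -4*r*4 = -16*r)
F(P) = -82 (F(P) = -2 - 16*5 = -2 - 80 = -82)
-150*8 + F(j(-2)) = -150*8 - 82 = -1200 - 82 = -1282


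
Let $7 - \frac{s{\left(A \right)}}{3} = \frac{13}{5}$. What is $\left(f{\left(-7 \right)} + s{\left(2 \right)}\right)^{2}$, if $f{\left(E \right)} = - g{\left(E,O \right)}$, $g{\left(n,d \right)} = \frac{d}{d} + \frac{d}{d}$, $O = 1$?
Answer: $\frac{3136}{25} \approx 125.44$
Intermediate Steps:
$g{\left(n,d \right)} = 2$ ($g{\left(n,d \right)} = 1 + 1 = 2$)
$s{\left(A \right)} = \frac{66}{5}$ ($s{\left(A \right)} = 21 - 3 \cdot \frac{13}{5} = 21 - 3 \cdot 13 \cdot \frac{1}{5} = 21 - \frac{39}{5} = \frac{66}{5}$)
$f{\left(E \right)} = -2$ ($f{\left(E \right)} = \left(-1\right) 2 = -2$)
$\left(f{\left(-7 \right)} + s{\left(2 \right)}\right)^{2} = \left(-2 + \frac{66}{5}\right)^{2} = \left(\frac{56}{5}\right)^{2} = \frac{3136}{25}$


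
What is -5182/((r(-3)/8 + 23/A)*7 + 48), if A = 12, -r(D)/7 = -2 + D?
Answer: -124368/2209 ≈ -56.301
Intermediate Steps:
r(D) = 14 - 7*D (r(D) = -7*(-2 + D) = 14 - 7*D)
-5182/((r(-3)/8 + 23/A)*7 + 48) = -5182/(((14 - 7*(-3))/8 + 23/12)*7 + 48) = -5182/(((14 + 21)*(⅛) + 23*(1/12))*7 + 48) = -5182/((35*(⅛) + 23/12)*7 + 48) = -5182/((35/8 + 23/12)*7 + 48) = -5182/((151/24)*7 + 48) = -5182/(1057/24 + 48) = -5182/2209/24 = -5182*24/2209 = -124368/2209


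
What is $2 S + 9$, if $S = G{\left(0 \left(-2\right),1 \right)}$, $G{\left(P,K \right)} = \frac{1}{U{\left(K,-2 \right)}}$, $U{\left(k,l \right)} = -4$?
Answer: $\frac{17}{2} \approx 8.5$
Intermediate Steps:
$G{\left(P,K \right)} = - \frac{1}{4}$ ($G{\left(P,K \right)} = \frac{1}{-4} = - \frac{1}{4}$)
$S = - \frac{1}{4} \approx -0.25$
$2 S + 9 = 2 \left(- \frac{1}{4}\right) + 9 = - \frac{1}{2} + 9 = \frac{17}{2}$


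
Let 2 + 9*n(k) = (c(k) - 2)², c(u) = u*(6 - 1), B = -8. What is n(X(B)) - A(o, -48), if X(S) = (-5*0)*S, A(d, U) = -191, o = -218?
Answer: 1721/9 ≈ 191.22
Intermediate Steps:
c(u) = 5*u (c(u) = u*5 = 5*u)
X(S) = 0 (X(S) = 0*S = 0)
n(k) = -2/9 + (-2 + 5*k)²/9 (n(k) = -2/9 + (5*k - 2)²/9 = -2/9 + (-2 + 5*k)²/9)
n(X(B)) - A(o, -48) = (-2/9 + (-2 + 5*0)²/9) - 1*(-191) = (-2/9 + (-2 + 0)²/9) + 191 = (-2/9 + (⅑)*(-2)²) + 191 = (-2/9 + (⅑)*4) + 191 = (-2/9 + 4/9) + 191 = 2/9 + 191 = 1721/9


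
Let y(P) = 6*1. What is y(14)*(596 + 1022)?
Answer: 9708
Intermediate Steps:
y(P) = 6
y(14)*(596 + 1022) = 6*(596 + 1022) = 6*1618 = 9708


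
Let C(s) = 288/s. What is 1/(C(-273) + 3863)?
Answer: 91/351437 ≈ 0.00025894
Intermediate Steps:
1/(C(-273) + 3863) = 1/(288/(-273) + 3863) = 1/(288*(-1/273) + 3863) = 1/(-96/91 + 3863) = 1/(351437/91) = 91/351437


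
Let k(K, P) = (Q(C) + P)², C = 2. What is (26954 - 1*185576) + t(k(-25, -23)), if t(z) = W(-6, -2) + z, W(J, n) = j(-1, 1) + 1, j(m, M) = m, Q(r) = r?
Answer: -158181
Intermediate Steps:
k(K, P) = (2 + P)²
W(J, n) = 0 (W(J, n) = -1 + 1 = 0)
t(z) = z (t(z) = 0 + z = z)
(26954 - 1*185576) + t(k(-25, -23)) = (26954 - 1*185576) + (2 - 23)² = (26954 - 185576) + (-21)² = -158622 + 441 = -158181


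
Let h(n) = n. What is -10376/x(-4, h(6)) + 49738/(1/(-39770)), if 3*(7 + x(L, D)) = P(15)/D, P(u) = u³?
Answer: -714086994612/361 ≈ -1.9781e+9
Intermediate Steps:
x(L, D) = -7 + 1125/D (x(L, D) = -7 + (15³/D)/3 = -7 + (3375/D)/3 = -7 + 1125/D)
-10376/x(-4, h(6)) + 49738/(1/(-39770)) = -10376/(-7 + 1125/6) + 49738/(1/(-39770)) = -10376/(-7 + 1125*(⅙)) + 49738/(-1/39770) = -10376/(-7 + 375/2) + 49738*(-39770) = -10376/361/2 - 1978080260 = -10376*2/361 - 1978080260 = -20752/361 - 1978080260 = -714086994612/361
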